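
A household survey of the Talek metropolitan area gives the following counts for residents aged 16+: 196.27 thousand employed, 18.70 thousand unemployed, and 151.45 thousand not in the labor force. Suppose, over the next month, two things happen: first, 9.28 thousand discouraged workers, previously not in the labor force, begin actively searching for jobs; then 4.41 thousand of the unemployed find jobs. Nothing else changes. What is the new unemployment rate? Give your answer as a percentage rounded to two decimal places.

Initially, labor force = 196.27 + 18.70 = 214.97 thousand, so u = 18.70/214.97 = 8.70%.
After the first change, unemployed and labor force both rise by 9.28 → E = 196.27, U = 27.98, labor force = 224.25 thousand.
After the second change, unemployed falls and employed rises by 4.41; labor force unchanged → E = 200.68, U = 23.57, labor force = 224.25 thousand.
New unemployment rate = 23.57 / 224.25 = 10.51%.

New unemployment rate ≈ 10.51%.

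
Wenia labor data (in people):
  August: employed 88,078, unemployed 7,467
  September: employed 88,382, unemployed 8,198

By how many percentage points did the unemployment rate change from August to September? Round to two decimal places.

The unemployment rate changed by +0.67 percentage points.

August: labor force = 88,078 + 7,467 = 95,545; u = 7,467/95,545 = 7.82%.
September: labor force = 88,382 + 8,198 = 96,580; u = 8,198/96,580 = 8.49%.
Change = 8.49% − 7.82% = +0.67 pp.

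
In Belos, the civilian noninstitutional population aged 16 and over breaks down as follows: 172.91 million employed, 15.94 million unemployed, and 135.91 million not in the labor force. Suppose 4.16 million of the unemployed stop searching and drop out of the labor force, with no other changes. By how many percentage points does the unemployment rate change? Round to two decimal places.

The unemployment rate changes by −2.06 percentage points.

Initially, labor force = 172.91 + 15.94 = 188.85 million, so u = 15.94/188.85 = 8.44%.
After the change, unemployed and labor force both fall by 4.16 → E = 172.91, U = 11.78, labor force = 184.69 million.
New unemployment rate = 11.78 / 184.69 = 6.38%.
Change = 6.38% − 8.44% = −2.06 percentage points.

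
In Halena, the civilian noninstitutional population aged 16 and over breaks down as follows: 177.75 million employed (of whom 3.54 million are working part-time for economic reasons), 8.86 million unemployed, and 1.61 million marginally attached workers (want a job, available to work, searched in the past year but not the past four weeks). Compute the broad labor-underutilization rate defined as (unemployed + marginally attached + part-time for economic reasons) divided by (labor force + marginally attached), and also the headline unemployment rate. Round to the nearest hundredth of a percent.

Broad underutilization rate ≈ 7.44%; headline unemployment rate ≈ 4.75%.

Labor force = 177.75 + 8.86 = 186.61 million.
Numerator = 8.86 + 1.61 + 3.54 = 14.01 million.
Denominator = 186.61 + 1.61 = 188.22 million.
Broad rate = 14.01 / 188.22 = 7.44%.
Headline unemployment rate = 8.86 / 186.61 = 4.75%.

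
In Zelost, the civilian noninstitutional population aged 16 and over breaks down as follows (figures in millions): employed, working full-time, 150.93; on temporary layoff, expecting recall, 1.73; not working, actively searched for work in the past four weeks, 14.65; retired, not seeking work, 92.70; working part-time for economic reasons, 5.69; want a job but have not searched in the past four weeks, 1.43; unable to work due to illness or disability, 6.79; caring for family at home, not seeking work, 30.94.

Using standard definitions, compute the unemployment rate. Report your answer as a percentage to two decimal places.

Unemployment rate ≈ 9.47%.

Employed = 150.93 + 5.69 = 156.62 million (anyone who worked, including part-time for economic reasons, counts as employed).
Unemployed = 1.73 + 14.65 = 16.38 million (jobless and actively searching, or on temporary layoff).
Labor force = 156.62 + 16.38 = 173.00 million.
Unemployment rate = 16.38 / 173.00 = 9.47%.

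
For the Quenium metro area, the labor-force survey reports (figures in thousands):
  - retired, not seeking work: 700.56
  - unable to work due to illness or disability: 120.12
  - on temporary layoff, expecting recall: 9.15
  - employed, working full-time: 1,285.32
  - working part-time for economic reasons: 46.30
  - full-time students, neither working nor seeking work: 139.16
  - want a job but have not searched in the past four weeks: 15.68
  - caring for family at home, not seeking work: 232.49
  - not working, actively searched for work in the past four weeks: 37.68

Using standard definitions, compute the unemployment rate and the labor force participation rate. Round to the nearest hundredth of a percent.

Employed = 1,285.32 + 46.30 = 1,331.62 thousand (anyone who worked, including part-time for economic reasons, counts as employed).
Unemployed = 9.15 + 37.68 = 46.83 thousand (jobless and actively searching, or on temporary layoff).
Labor force = 1,331.62 + 46.83 = 1,378.45 thousand.
Not in labor force = 700.56 + 120.12 + 139.16 + 15.68 + 232.49 = 1,208.01 thousand (those not working and not actively searching are outside the labor force — including those who want a job but have given up searching).
Civilian working-age population = 1,378.45 + 1,208.01 = 2,586.46 thousand.
Unemployment rate = 46.83 / 1,378.45 = 3.40%.
Labor force participation rate = 1,378.45 / 2,586.46 = 53.29%.

Unemployment rate ≈ 3.40%; labor force participation rate ≈ 53.29%.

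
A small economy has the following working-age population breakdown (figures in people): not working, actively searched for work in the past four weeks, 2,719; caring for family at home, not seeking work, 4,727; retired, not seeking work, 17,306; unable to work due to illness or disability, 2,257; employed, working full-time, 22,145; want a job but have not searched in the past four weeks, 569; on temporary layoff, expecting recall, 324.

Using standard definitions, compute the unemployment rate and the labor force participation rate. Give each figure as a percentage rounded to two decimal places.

Employed = 22,145.
Unemployed = 2,719 + 324 = 3,043 (jobless and actively searching, or on temporary layoff).
Labor force = 22,145 + 3,043 = 25,188.
Not in labor force = 4,727 + 17,306 + 2,257 + 569 = 24,859 (those not working and not actively searching are outside the labor force — including those who want a job but have given up searching).
Civilian working-age population = 25,188 + 24,859 = 50,047.
Unemployment rate = 3,043 / 25,188 = 12.08%.
Labor force participation rate = 25,188 / 50,047 = 50.33%.

Unemployment rate ≈ 12.08%; labor force participation rate ≈ 50.33%.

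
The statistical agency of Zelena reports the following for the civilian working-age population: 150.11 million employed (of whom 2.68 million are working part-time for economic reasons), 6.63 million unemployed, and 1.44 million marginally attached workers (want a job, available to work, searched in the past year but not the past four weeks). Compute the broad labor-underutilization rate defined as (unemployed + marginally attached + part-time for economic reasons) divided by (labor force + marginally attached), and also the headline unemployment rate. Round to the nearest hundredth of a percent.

Labor force = 150.11 + 6.63 = 156.74 million.
Numerator = 6.63 + 1.44 + 2.68 = 10.75 million.
Denominator = 156.74 + 1.44 = 158.18 million.
Broad rate = 10.75 / 158.18 = 6.80%.
Headline unemployment rate = 6.63 / 156.74 = 4.23%.

Broad underutilization rate ≈ 6.80%; headline unemployment rate ≈ 4.23%.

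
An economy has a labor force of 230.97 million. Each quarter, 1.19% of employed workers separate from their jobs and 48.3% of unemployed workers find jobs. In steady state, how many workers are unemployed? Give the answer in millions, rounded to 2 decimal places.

Steady-state unemployment rate u* = s/(s+f) = 1.19/(1.19+48.3) = 0.024045.
Unemployed = u* × labor force = 0.024045 × 230.97 ≈ 5.55 million.

About 5.55 million are unemployed in steady state.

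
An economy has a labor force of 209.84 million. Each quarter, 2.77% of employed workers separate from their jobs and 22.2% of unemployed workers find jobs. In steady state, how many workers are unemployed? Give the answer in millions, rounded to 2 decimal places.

About 23.28 million are unemployed in steady state.

Steady-state unemployment rate u* = s/(s+f) = 2.77/(2.77+22.2) = 0.110933.
Unemployed = u* × labor force = 0.110933 × 209.84 ≈ 23.28 million.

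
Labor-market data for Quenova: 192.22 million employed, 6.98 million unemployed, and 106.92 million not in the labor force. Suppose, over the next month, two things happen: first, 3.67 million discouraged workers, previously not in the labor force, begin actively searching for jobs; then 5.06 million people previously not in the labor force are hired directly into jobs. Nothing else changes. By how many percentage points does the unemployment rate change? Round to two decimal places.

The unemployment rate changes by +1.62 percentage points.

Initially, labor force = 192.22 + 6.98 = 199.20 million, so u = 6.98/199.20 = 3.50%.
After the first change, unemployed and labor force both rise by 3.67 → E = 192.22, U = 10.65, labor force = 202.87 million.
After the second change, employed and labor force both rise by 5.06; unemployed unchanged → E = 197.28, U = 10.65, labor force = 207.93 million.
New unemployment rate = 10.65 / 207.93 = 5.12%.
Change = 5.12% − 3.50% = +1.62 percentage points.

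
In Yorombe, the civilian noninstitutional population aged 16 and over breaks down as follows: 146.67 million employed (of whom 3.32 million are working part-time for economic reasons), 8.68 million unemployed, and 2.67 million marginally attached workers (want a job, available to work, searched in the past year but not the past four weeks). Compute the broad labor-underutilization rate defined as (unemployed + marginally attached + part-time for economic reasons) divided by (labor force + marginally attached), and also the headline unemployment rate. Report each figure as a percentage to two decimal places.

Broad underutilization rate ≈ 9.28%; headline unemployment rate ≈ 5.59%.

Labor force = 146.67 + 8.68 = 155.35 million.
Numerator = 8.68 + 2.67 + 3.32 = 14.67 million.
Denominator = 155.35 + 2.67 = 158.02 million.
Broad rate = 14.67 / 158.02 = 9.28%.
Headline unemployment rate = 8.68 / 155.35 = 5.59%.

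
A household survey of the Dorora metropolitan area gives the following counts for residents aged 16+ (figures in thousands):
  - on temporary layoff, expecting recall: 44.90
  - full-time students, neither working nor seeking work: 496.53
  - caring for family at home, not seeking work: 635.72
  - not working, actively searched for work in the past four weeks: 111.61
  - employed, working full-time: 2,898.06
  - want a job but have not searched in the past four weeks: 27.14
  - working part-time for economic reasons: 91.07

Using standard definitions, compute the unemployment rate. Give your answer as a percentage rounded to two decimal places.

Unemployment rate ≈ 4.98%.

Employed = 2,898.06 + 91.07 = 2,989.13 thousand (anyone who worked, including part-time for economic reasons, counts as employed).
Unemployed = 44.90 + 111.61 = 156.51 thousand (jobless and actively searching, or on temporary layoff).
Labor force = 2,989.13 + 156.51 = 3,145.64 thousand.
Unemployment rate = 156.51 / 3,145.64 = 4.98%.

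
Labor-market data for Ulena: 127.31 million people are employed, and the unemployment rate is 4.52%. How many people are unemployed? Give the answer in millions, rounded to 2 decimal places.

About 6.03 million are unemployed.

Let U be the number unemployed. The labor force is E + U, and U/(E+U) = 0.0452.
So U = 0.0452 × 127.31 / (1 − 0.0452) = 5.7544 / 0.9548 ≈ 6.03 million.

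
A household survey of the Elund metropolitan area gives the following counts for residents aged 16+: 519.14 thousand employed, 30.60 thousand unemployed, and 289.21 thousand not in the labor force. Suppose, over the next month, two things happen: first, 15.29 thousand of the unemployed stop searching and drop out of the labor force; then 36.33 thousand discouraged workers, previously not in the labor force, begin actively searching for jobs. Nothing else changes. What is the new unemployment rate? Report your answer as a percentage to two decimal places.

New unemployment rate ≈ 9.05%.

Initially, labor force = 519.14 + 30.60 = 549.74 thousand, so u = 30.60/549.74 = 5.57%.
After the first change, unemployed and labor force both fall by 15.29 → E = 519.14, U = 15.31, labor force = 534.45 thousand.
After the second change, unemployed and labor force both rise by 36.33 → E = 519.14, U = 51.64, labor force = 570.78 thousand.
New unemployment rate = 51.64 / 570.78 = 9.05%.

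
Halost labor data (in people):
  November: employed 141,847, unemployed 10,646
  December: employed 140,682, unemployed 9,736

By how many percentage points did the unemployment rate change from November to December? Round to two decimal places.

November: labor force = 141,847 + 10,646 = 152,493; u = 10,646/152,493 = 6.98%.
December: labor force = 140,682 + 9,736 = 150,418; u = 9,736/150,418 = 6.47%.
Change = 6.47% − 6.98% = −0.51 pp.

The unemployment rate changed by −0.51 percentage points.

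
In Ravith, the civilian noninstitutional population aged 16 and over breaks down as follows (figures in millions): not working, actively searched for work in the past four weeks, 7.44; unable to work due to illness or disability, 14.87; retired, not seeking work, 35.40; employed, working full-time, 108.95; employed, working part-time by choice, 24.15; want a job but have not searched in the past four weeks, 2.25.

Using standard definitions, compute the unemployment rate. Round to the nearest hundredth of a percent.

Unemployment rate ≈ 5.29%.

Employed = 108.95 + 24.15 = 133.10 million.
Unemployed = 7.44 million.
Labor force = 133.10 + 7.44 = 140.54 million.
Unemployment rate = 7.44 / 140.54 = 5.29%.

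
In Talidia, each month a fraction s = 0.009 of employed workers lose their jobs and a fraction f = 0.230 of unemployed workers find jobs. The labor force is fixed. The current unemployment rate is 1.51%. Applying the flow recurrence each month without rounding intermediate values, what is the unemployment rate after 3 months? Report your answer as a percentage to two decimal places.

With a fixed labor force, u_{t+1} = u_t + s·(1−u_t) − f·u_t = u_t·(1−s−f) + s.
Here 1−s−f = 0.761 and s = 0.009.
u_1 = 0.015100 × 0.761 + 0.009 = 0.020491.
u_2 = 0.020491 × 0.761 + 0.009 = 0.024594.
u_3 = 0.024594 × 0.761 + 0.009 = 0.027716.

Unemployment rate after three months ≈ 2.77%.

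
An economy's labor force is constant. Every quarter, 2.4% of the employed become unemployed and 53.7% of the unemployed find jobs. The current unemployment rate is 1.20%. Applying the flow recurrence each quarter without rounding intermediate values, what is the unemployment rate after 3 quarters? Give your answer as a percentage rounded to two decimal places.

With a fixed labor force, u_{t+1} = u_t + s·(1−u_t) − f·u_t = u_t·(1−s−f) + s.
Here 1−s−f = 0.439 and s = 0.024.
u_1 = 0.012000 × 0.439 + 0.024 = 0.029268.
u_2 = 0.029268 × 0.439 + 0.024 = 0.036849.
u_3 = 0.036849 × 0.439 + 0.024 = 0.040177.

Unemployment rate after three quarters ≈ 4.02%.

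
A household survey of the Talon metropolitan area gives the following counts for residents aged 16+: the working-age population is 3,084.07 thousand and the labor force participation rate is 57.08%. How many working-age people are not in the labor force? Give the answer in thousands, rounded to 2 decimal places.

About 1,323.68 thousand are not in the labor force.

Share not in the labor force = 1 − 0.5708 = 0.4292.
Not in labor force = 0.4292 × 3,084.07 ≈ 1,323.68 thousand.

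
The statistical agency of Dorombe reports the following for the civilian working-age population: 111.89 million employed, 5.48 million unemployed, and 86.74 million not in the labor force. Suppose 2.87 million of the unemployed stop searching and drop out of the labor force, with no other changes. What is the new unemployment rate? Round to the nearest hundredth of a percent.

Initially, labor force = 111.89 + 5.48 = 117.37 million, so u = 5.48/117.37 = 4.67%.
After the change, unemployed and labor force both fall by 2.87 → E = 111.89, U = 2.61, labor force = 114.50 million.
New unemployment rate = 2.61 / 114.50 = 2.28%.

New unemployment rate ≈ 2.28%.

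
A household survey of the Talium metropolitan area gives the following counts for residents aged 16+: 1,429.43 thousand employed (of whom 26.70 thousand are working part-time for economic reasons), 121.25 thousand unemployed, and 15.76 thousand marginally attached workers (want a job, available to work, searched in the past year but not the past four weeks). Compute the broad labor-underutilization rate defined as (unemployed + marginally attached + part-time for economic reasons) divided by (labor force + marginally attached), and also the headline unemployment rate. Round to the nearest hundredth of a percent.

Broad underutilization rate ≈ 10.45%; headline unemployment rate ≈ 7.82%.

Labor force = 1,429.43 + 121.25 = 1,550.68 thousand.
Numerator = 121.25 + 15.76 + 26.70 = 163.71 thousand.
Denominator = 1,550.68 + 15.76 = 1,566.44 thousand.
Broad rate = 163.71 / 1,566.44 = 10.45%.
Headline unemployment rate = 121.25 / 1,550.68 = 7.82%.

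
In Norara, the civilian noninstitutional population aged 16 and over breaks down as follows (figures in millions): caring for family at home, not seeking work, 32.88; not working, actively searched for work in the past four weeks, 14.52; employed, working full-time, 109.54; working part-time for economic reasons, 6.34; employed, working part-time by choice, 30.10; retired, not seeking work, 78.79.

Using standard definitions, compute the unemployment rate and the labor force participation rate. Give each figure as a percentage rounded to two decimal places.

Employed = 109.54 + 6.34 + 30.10 = 145.98 million (anyone who worked, including part-time for economic reasons, counts as employed).
Unemployed = 14.52 million.
Labor force = 145.98 + 14.52 = 160.50 million.
Not in labor force = 32.88 + 78.79 = 111.67 million (those not working and not actively searching are outside the labor force).
Civilian working-age population = 160.50 + 111.67 = 272.17 million.
Unemployment rate = 14.52 / 160.50 = 9.05%.
Labor force participation rate = 160.50 / 272.17 = 58.97%.

Unemployment rate ≈ 9.05%; labor force participation rate ≈ 58.97%.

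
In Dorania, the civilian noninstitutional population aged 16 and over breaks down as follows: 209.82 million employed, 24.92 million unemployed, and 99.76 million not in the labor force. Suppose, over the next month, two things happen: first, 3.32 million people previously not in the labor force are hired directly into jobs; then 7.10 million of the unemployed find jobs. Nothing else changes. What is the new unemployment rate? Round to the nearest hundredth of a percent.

New unemployment rate ≈ 7.49%.

Initially, labor force = 209.82 + 24.92 = 234.74 million, so u = 24.92/234.74 = 10.62%.
After the first change, employed and labor force both rise by 3.32; unemployed unchanged → E = 213.14, U = 24.92, labor force = 238.06 million.
After the second change, unemployed falls and employed rises by 7.10; labor force unchanged → E = 220.24, U = 17.82, labor force = 238.06 million.
New unemployment rate = 17.82 / 238.06 = 7.49%.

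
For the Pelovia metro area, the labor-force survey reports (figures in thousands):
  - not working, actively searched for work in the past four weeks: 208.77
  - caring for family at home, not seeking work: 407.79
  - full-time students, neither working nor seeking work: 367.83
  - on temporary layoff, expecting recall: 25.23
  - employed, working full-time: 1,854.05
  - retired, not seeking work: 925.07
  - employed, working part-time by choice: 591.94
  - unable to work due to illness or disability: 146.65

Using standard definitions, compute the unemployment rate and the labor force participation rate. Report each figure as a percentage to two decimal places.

Employed = 1,854.05 + 591.94 = 2,445.99 thousand.
Unemployed = 208.77 + 25.23 = 234.00 thousand (jobless and actively searching, or on temporary layoff).
Labor force = 2,445.99 + 234.00 = 2,679.99 thousand.
Not in labor force = 407.79 + 367.83 + 925.07 + 146.65 = 1,847.34 thousand (those not working and not actively searching are outside the labor force).
Civilian working-age population = 2,679.99 + 1,847.34 = 4,527.33 thousand.
Unemployment rate = 234.00 / 2,679.99 = 8.73%.
Labor force participation rate = 2,679.99 / 4,527.33 = 59.20%.

Unemployment rate ≈ 8.73%; labor force participation rate ≈ 59.20%.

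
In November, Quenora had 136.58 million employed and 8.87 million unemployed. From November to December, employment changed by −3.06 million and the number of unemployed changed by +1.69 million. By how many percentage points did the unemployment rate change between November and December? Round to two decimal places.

The unemployment rate changed by +1.23 percentage points.

November: labor force = 136.58 + 8.87 = 145.45; u = 8.87/145.45 = 6.10%.
December: labor force = 133.52 + 10.56 = 144.08; u = 10.56/144.08 = 7.33%.
Change = 7.33% − 6.10% = +1.23 pp.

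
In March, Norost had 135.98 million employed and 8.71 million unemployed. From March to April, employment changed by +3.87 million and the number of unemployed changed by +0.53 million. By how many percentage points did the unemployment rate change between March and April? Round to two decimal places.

March: labor force = 135.98 + 8.71 = 144.69; u = 8.71/144.69 = 6.02%.
April: labor force = 139.85 + 9.24 = 149.09; u = 9.24/149.09 = 6.20%.
Change = 6.20% − 6.02% = +0.18 pp.

The unemployment rate changed by +0.18 percentage points.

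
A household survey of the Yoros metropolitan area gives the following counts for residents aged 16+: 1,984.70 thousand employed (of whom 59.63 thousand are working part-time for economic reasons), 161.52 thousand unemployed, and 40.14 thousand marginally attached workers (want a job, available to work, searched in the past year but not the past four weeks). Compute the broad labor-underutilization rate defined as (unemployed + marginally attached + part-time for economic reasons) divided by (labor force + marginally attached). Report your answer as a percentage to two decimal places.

Labor force = 1,984.70 + 161.52 = 2,146.22 thousand.
Numerator = 161.52 + 40.14 + 59.63 = 261.29 thousand.
Denominator = 2,146.22 + 40.14 = 2,186.36 thousand.
Broad rate = 261.29 / 2,186.36 = 11.95%.

Broad underutilization rate ≈ 11.95%.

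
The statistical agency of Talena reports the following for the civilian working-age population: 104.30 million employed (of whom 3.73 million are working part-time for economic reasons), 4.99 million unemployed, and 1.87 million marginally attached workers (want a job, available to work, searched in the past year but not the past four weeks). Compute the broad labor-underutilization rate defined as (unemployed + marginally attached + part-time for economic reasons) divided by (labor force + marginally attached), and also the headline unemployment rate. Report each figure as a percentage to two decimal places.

Broad underutilization rate ≈ 9.53%; headline unemployment rate ≈ 4.57%.

Labor force = 104.30 + 4.99 = 109.29 million.
Numerator = 4.99 + 1.87 + 3.73 = 10.59 million.
Denominator = 109.29 + 1.87 = 111.16 million.
Broad rate = 10.59 / 111.16 = 9.53%.
Headline unemployment rate = 4.99 / 109.29 = 4.57%.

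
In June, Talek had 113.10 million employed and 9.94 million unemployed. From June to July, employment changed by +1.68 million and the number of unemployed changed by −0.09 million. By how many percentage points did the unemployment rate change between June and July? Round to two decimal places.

The unemployment rate changed by −0.18 percentage points.

June: labor force = 113.10 + 9.94 = 123.04; u = 9.94/123.04 = 8.08%.
July: labor force = 114.78 + 9.85 = 124.63; u = 9.85/124.63 = 7.90%.
Change = 7.90% − 8.08% = −0.18 pp.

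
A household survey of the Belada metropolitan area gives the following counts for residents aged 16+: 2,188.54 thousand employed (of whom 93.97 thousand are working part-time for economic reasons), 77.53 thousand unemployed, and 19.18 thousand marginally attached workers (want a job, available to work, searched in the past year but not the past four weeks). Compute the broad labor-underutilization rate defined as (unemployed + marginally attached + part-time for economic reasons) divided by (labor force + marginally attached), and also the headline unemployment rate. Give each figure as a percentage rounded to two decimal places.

Broad underutilization rate ≈ 8.34%; headline unemployment rate ≈ 3.42%.

Labor force = 2,188.54 + 77.53 = 2,266.07 thousand.
Numerator = 77.53 + 19.18 + 93.97 = 190.68 thousand.
Denominator = 2,266.07 + 19.18 = 2,285.25 thousand.
Broad rate = 190.68 / 2,285.25 = 8.34%.
Headline unemployment rate = 77.53 / 2,266.07 = 3.42%.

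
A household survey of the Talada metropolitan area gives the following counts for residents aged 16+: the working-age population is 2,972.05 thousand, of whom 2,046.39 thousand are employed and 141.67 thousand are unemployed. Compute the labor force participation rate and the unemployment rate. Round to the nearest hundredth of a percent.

Labor force participation rate ≈ 73.62%; unemployment rate ≈ 6.47%.

Labor force = employed + unemployed = 2,046.39 + 141.67 = 2,188.06 thousand.
Unemployment rate = 141.67 / 2,188.06 = 6.47%.
Labor force participation rate = 2,188.06 / 2,972.05 = 73.62%.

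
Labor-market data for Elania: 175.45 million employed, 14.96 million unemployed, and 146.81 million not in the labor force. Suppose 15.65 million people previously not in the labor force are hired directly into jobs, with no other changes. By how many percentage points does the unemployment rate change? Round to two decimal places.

The unemployment rate changes by −0.60 percentage points.

Initially, labor force = 175.45 + 14.96 = 190.41 million, so u = 14.96/190.41 = 7.86%.
After the change, employed and labor force both rise by 15.65; unemployed unchanged → E = 191.10, U = 14.96, labor force = 206.06 million.
New unemployment rate = 14.96 / 206.06 = 7.26%.
Change = 7.26% − 7.86% = −0.60 percentage points.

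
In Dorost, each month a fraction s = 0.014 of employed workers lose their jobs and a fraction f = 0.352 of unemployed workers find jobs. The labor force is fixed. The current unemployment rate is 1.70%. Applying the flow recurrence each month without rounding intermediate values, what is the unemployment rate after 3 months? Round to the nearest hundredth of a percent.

Unemployment rate after three months ≈ 3.28%.

With a fixed labor force, u_{t+1} = u_t + s·(1−u_t) − f·u_t = u_t·(1−s−f) + s.
Here 1−s−f = 0.634 and s = 0.014.
u_1 = 0.017000 × 0.634 + 0.014 = 0.024778.
u_2 = 0.024778 × 0.634 + 0.014 = 0.029709.
u_3 = 0.029709 × 0.634 + 0.014 = 0.032836.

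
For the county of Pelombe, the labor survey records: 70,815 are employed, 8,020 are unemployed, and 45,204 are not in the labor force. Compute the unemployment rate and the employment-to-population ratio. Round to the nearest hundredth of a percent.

Labor force = employed + unemployed = 70,815 + 8,020 = 78,835.
Working-age population = 78,835 + 45,204 = 124,039.
Unemployment rate = 8,020 / 78,835 = 10.17%.
Employment-population ratio = 70,815 / 124,039 = 57.09%.

Unemployment rate ≈ 10.17%; employment-population ratio ≈ 57.09%.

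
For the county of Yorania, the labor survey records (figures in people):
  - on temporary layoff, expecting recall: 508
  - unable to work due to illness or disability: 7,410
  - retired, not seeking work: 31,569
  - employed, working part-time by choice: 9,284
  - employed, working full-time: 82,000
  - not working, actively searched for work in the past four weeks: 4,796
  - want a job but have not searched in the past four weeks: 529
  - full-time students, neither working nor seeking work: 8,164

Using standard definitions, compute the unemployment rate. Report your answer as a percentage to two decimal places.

Unemployment rate ≈ 5.49%.

Employed = 9,284 + 82,000 = 91,284.
Unemployed = 508 + 4,796 = 5,304 (jobless and actively searching, or on temporary layoff).
Labor force = 91,284 + 5,304 = 96,588.
Unemployment rate = 5,304 / 96,588 = 5.49%.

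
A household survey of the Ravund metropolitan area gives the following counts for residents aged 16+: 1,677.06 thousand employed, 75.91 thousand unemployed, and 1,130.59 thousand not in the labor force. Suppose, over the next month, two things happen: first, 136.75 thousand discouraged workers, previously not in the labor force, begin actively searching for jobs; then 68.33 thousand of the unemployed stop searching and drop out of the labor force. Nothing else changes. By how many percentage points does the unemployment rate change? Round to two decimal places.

The unemployment rate changes by +3.59 percentage points.

Initially, labor force = 1,677.06 + 75.91 = 1,752.97 thousand, so u = 75.91/1,752.97 = 4.33%.
After the first change, unemployed and labor force both rise by 136.75 → E = 1,677.06, U = 212.66, labor force = 1,889.72 thousand.
After the second change, unemployed and labor force both fall by 68.33 → E = 1,677.06, U = 144.33, labor force = 1,821.39 thousand.
New unemployment rate = 144.33 / 1,821.39 = 7.92%.
Change = 7.92% − 4.33% = +3.59 percentage points.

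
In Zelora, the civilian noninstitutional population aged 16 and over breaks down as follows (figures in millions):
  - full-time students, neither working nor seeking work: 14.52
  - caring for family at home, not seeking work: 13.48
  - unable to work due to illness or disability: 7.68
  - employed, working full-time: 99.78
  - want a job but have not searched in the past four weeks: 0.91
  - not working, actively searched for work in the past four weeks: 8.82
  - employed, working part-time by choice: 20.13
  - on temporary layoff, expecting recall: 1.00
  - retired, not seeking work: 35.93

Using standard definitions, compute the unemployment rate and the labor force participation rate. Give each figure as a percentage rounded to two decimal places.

Employed = 99.78 + 20.13 = 119.91 million.
Unemployed = 8.82 + 1.00 = 9.82 million (jobless and actively searching, or on temporary layoff).
Labor force = 119.91 + 9.82 = 129.73 million.
Not in labor force = 14.52 + 13.48 + 7.68 + 0.91 + 35.93 = 72.52 million (those not working and not actively searching are outside the labor force — including those who want a job but have given up searching).
Civilian working-age population = 129.73 + 72.52 = 202.25 million.
Unemployment rate = 9.82 / 129.73 = 7.57%.
Labor force participation rate = 129.73 / 202.25 = 64.14%.

Unemployment rate ≈ 7.57%; labor force participation rate ≈ 64.14%.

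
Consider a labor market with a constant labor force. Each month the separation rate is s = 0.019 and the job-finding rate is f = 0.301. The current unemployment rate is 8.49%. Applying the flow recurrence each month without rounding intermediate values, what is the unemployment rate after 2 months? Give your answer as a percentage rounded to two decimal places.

Unemployment rate after two months ≈ 7.12%.

With a fixed labor force, u_{t+1} = u_t + s·(1−u_t) − f·u_t = u_t·(1−s−f) + s.
Here 1−s−f = 0.680 and s = 0.019.
u_1 = 0.084900 × 0.680 + 0.019 = 0.076732.
u_2 = 0.076732 × 0.680 + 0.019 = 0.071178.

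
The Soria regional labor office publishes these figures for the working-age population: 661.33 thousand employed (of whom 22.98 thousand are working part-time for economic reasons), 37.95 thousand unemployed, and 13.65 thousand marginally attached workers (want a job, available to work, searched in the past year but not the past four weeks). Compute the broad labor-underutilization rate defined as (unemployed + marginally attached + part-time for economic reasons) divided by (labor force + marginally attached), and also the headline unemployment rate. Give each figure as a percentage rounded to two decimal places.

Labor force = 661.33 + 37.95 = 699.28 thousand.
Numerator = 37.95 + 13.65 + 22.98 = 74.58 thousand.
Denominator = 699.28 + 13.65 = 712.93 thousand.
Broad rate = 74.58 / 712.93 = 10.46%.
Headline unemployment rate = 37.95 / 699.28 = 5.43%.

Broad underutilization rate ≈ 10.46%; headline unemployment rate ≈ 5.43%.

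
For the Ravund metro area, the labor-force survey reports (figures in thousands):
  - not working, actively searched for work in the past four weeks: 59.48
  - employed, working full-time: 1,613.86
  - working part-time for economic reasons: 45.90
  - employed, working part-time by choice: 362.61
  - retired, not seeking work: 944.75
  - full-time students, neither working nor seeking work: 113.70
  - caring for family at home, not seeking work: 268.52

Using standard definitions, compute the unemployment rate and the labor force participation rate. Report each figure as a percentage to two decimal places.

Employed = 1,613.86 + 45.90 + 362.61 = 2,022.37 thousand (anyone who worked, including part-time for economic reasons, counts as employed).
Unemployed = 59.48 thousand.
Labor force = 2,022.37 + 59.48 = 2,081.85 thousand.
Not in labor force = 944.75 + 113.70 + 268.52 = 1,326.97 thousand (those not working and not actively searching are outside the labor force).
Civilian working-age population = 2,081.85 + 1,326.97 = 3,408.82 thousand.
Unemployment rate = 59.48 / 2,081.85 = 2.86%.
Labor force participation rate = 2,081.85 / 3,408.82 = 61.07%.

Unemployment rate ≈ 2.86%; labor force participation rate ≈ 61.07%.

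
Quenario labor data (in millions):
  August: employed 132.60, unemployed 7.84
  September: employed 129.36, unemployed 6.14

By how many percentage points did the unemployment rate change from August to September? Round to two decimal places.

The unemployment rate changed by −1.05 percentage points.

August: labor force = 132.60 + 7.84 = 140.44; u = 7.84/140.44 = 5.58%.
September: labor force = 129.36 + 6.14 = 135.50; u = 6.14/135.50 = 4.53%.
Change = 4.53% − 5.58% = −1.05 pp.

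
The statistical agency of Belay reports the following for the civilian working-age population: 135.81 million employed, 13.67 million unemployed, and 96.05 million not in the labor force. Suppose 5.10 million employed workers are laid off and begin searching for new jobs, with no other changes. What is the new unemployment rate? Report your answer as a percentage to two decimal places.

Initially, labor force = 135.81 + 13.67 = 149.48 million, so u = 13.67/149.48 = 9.15%.
After the change, employed falls and unemployed rises by 5.10; labor force unchanged → E = 130.71, U = 18.77, labor force = 149.48 million.
New unemployment rate = 18.77 / 149.48 = 12.56%.

New unemployment rate ≈ 12.56%.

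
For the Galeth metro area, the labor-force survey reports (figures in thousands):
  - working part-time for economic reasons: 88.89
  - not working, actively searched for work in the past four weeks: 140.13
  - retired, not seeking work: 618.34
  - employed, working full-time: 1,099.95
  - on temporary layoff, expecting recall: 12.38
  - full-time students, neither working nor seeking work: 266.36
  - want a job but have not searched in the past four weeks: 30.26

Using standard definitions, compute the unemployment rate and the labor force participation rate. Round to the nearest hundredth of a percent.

Employed = 88.89 + 1,099.95 = 1,188.84 thousand (anyone who worked, including part-time for economic reasons, counts as employed).
Unemployed = 140.13 + 12.38 = 152.51 thousand (jobless and actively searching, or on temporary layoff).
Labor force = 1,188.84 + 152.51 = 1,341.35 thousand.
Not in labor force = 618.34 + 266.36 + 30.26 = 914.96 thousand (those not working and not actively searching are outside the labor force — including those who want a job but have given up searching).
Civilian working-age population = 1,341.35 + 914.96 = 2,256.31 thousand.
Unemployment rate = 152.51 / 1,341.35 = 11.37%.
Labor force participation rate = 1,341.35 / 2,256.31 = 59.45%.

Unemployment rate ≈ 11.37%; labor force participation rate ≈ 59.45%.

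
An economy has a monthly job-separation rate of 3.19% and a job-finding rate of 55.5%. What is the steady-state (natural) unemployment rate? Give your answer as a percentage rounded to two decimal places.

At steady state the flows balance: s·E = f·U, so U/(E+U) = s/(s+f).
u* = 3.19 / (3.19 + 55.5) = 3.19 / 58.69 = 5.44%.

Steady-state unemployment rate ≈ 5.44%.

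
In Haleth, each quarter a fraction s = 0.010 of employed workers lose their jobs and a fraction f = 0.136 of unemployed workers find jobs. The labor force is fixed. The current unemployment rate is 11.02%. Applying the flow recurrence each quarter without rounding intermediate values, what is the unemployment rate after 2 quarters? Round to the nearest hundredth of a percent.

Unemployment rate after two quarters ≈ 9.89%.

With a fixed labor force, u_{t+1} = u_t + s·(1−u_t) − f·u_t = u_t·(1−s−f) + s.
Here 1−s−f = 0.854 and s = 0.010.
u_1 = 0.110200 × 0.854 + 0.010 = 0.104111.
u_2 = 0.104111 × 0.854 + 0.010 = 0.098911.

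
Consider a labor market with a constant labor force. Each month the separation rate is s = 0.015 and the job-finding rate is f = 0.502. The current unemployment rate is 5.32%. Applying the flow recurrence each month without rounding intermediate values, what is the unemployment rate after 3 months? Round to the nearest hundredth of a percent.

Unemployment rate after three months ≈ 3.17%.

With a fixed labor force, u_{t+1} = u_t + s·(1−u_t) − f·u_t = u_t·(1−s−f) + s.
Here 1−s−f = 0.483 and s = 0.015.
u_1 = 0.053200 × 0.483 + 0.015 = 0.040696.
u_2 = 0.040696 × 0.483 + 0.015 = 0.034656.
u_3 = 0.034656 × 0.483 + 0.015 = 0.031739.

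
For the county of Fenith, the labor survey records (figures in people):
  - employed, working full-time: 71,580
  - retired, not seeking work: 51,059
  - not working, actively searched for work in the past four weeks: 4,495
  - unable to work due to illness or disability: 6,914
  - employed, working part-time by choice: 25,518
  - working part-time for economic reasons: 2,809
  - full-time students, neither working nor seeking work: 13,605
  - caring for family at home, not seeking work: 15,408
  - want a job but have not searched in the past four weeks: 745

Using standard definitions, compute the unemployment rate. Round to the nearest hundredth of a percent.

Employed = 71,580 + 25,518 + 2,809 = 99,907 (anyone who worked, including part-time for economic reasons, counts as employed).
Unemployed = 4,495.
Labor force = 99,907 + 4,495 = 104,402.
Unemployment rate = 4,495 / 104,402 = 4.31%.

Unemployment rate ≈ 4.31%.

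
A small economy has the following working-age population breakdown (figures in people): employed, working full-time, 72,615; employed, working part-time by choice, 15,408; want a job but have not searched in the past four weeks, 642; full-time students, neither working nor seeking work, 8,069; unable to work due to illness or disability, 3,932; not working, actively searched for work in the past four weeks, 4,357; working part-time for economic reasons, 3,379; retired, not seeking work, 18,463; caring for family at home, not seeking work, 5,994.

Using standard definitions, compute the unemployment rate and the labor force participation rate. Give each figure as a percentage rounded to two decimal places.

Unemployment rate ≈ 4.55%; labor force participation rate ≈ 72.08%.

Employed = 72,615 + 15,408 + 3,379 = 91,402 (anyone who worked, including part-time for economic reasons, counts as employed).
Unemployed = 4,357.
Labor force = 91,402 + 4,357 = 95,759.
Not in labor force = 642 + 8,069 + 3,932 + 18,463 + 5,994 = 37,100 (those not working and not actively searching are outside the labor force — including those who want a job but have given up searching).
Civilian working-age population = 95,759 + 37,100 = 132,859.
Unemployment rate = 4,357 / 95,759 = 4.55%.
Labor force participation rate = 95,759 / 132,859 = 72.08%.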